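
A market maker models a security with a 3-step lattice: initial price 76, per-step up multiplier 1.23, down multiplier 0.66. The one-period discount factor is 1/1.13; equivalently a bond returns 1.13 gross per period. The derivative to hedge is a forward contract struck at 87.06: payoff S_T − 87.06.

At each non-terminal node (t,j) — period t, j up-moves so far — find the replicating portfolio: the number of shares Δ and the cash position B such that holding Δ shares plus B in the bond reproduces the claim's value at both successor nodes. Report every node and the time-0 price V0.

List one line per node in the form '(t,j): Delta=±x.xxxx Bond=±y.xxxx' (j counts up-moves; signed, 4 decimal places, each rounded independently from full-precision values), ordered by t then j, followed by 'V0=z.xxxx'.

(0,0): Delta=1.0000 Bond=-60.3369
(1,0): Delta=1.0000 Bond=-68.1808
(1,1): Delta=1.0000 Bond=-68.1808
(2,0): Delta=1.0000 Bond=-77.0442
(2,1): Delta=1.0000 Bond=-77.0442
(2,2): Delta=1.0000 Bond=-77.0442
V0=15.6631

No-arbitrage ⇒ martingale measure with p* = (R−d)/(u−d) = 0.8246.
Payoff layer (t=3): V(3,0)=-65.2103, V(3,1)=-46.3401, V(3,2)=-11.1729, V(3,3)=54.3659
Node (2,0) S=33.1056: V=(p*·-46.3401+(1−p*)·-65.2103)/1.13=-43.9386; Δ=(-46.3401−-65.2103)/(40.7199−21.8497)=1.0000; B=V−Δ·S=-77.0442
Node (2,1) S=61.6968: V=(p*·-11.1729+(1−p*)·-46.3401)/1.13=-15.3474; Δ=(-11.1729−-46.3401)/(75.8871−40.7199)=1.0000; B=V−Δ·S=-77.0442
Node (2,2) S=114.9804: V=(p*·54.3659+(1−p*)·-11.1729)/1.13=37.9362; Δ=(54.3659−-11.1729)/(141.4259−75.8871)=1.0000; B=V−Δ·S=-77.0442
Node (1,0) S=50.1600: V=(p*·-15.3474+(1−p*)·-43.9386)/1.13=-18.0208; Δ=(-15.3474−-43.9386)/(61.6968−33.1056)=1.0000; B=V−Δ·S=-68.1808
Node (1,1) S=93.4800: V=(p*·37.9362+(1−p*)·-15.3474)/1.13=25.2992; Δ=(37.9362−-15.3474)/(114.9804−61.6968)=1.0000; B=V−Δ·S=-68.1808
Node (0,0) S=76.0000: V=(p*·25.2992+(1−p*)·-18.0208)/1.13=15.6631; Δ=(25.2992−-18.0208)/(93.4800−50.1600)=1.0000; B=V−Δ·S=-60.3369
Check: Δ(0,0)·S0 + B(0,0) = 15.6631 = V0.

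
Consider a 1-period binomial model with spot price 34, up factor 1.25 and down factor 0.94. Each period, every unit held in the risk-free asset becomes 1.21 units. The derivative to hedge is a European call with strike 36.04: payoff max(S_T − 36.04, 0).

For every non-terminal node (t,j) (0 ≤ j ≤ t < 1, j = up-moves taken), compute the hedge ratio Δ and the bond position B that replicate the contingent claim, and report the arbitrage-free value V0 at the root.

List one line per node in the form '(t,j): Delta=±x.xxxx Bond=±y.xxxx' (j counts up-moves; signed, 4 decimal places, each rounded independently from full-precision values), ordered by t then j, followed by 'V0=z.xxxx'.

(0,0): Delta=0.6129 Bond=-16.1887
V0=4.6500

Under the risk-neutral measure, an up-move has probability p* = (R−d)/(u−d) = 0.8710 and values discount at R = 1.21.
At expiry t=1: V(1,0)=0.0000, V(1,1)=6.4600
(0,0): S=34.0000. Δ = (V_up−V_dn)/(S_up−S_dn) = (6.4600−0.0000)/(42.5000−31.9600) = 0.6129. V = [p*·6.4600 + (1−p*)·0.0000]/1.21 = 4.6500. B = V − Δ·S = -16.1887.
Self-financing check: at every node Δ·S+B equals the discounted successor values.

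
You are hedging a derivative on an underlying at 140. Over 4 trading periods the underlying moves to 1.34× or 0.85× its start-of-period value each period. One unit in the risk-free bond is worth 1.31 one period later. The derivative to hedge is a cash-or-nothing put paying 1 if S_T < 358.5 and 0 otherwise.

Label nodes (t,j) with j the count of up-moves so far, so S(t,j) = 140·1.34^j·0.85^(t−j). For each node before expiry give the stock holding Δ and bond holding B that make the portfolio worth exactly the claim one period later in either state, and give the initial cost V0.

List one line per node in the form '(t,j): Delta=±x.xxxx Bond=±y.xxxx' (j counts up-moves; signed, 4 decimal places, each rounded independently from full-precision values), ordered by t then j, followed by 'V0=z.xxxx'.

Under the risk-neutral measure, an up-move has probability p* = (R−d)/(u−d) = 0.9388 and values discount at R = 1.31.
Terminal payoffs: V(4,0)=1.0000, V(4,1)=1.0000, V(4,2)=1.0000, V(4,3)=1.0000, V(4,4)=0.0000
(3,0): S=85.9775. Δ = (V_up−V_dn)/(S_up−S_dn) = (1.0000−1.0000)/(115.2099−73.0809) = 0.0000. V = [p*·1.0000 + (1−p*)·1.0000]/1.31 = 0.7634. B = V − Δ·S = 0.7634.
(3,1): S=135.5410. Δ = (V_up−V_dn)/(S_up−S_dn) = (1.0000−1.0000)/(181.6249−115.2098) = 0.0000. V = [p*·1.0000 + (1−p*)·1.0000]/1.31 = 0.7634. B = V − Δ·S = 0.7634.
(3,2): S=213.6764. Δ = (V_up−V_dn)/(S_up−S_dn) = (1.0000−1.0000)/(286.3264−181.6249) = 0.0000. V = [p*·1.0000 + (1−p*)·1.0000]/1.31 = 0.7634. B = V − Δ·S = 0.7634.
(3,3): S=336.8546. Δ = (V_up−V_dn)/(S_up−S_dn) = (0.0000−1.0000)/(451.3851−286.3264) = -0.0061. V = [p*·0.0000 + (1−p*)·1.0000]/1.31 = 0.0467. B = V − Δ·S = 2.0876.
(2,0): S=101.1500. Δ = (V_up−V_dn)/(S_up−S_dn) = (0.7634−0.7634)/(135.5410−85.9775) = 0.0000. V = [p*·0.7634 + (1−p*)·0.7634]/1.31 = 0.5827. B = V − Δ·S = 0.5827.
(2,1): S=159.4600. Δ = (V_up−V_dn)/(S_up−S_dn) = (0.7634−0.7634)/(213.6764−135.5410) = 0.0000. V = [p*·0.7634 + (1−p*)·0.7634]/1.31 = 0.5827. B = V − Δ·S = 0.5827.
(2,2): S=251.3840. Δ = (V_up−V_dn)/(S_up−S_dn) = (0.0467−0.7634)/(336.8546−213.6764) = -0.0058. V = [p*·0.0467 + (1−p*)·0.7634]/1.31 = 0.0692. B = V − Δ·S = 1.5317.
(1,0): S=119.0000. Δ = (V_up−V_dn)/(S_up−S_dn) = (0.5827−0.5827)/(159.4600−101.1500) = 0.0000. V = [p*·0.5827 + (1−p*)·0.5827]/1.31 = 0.4448. B = V − Δ·S = 0.4448.
(1,1): S=187.6000. Δ = (V_up−V_dn)/(S_up−S_dn) = (0.0692−0.5827)/(251.3840−159.4600) = -0.0056. V = [p*·0.0692 + (1−p*)·0.5827]/1.31 = 0.0768. B = V − Δ·S = 1.1249.
(0,0): S=140.0000. Δ = (V_up−V_dn)/(S_up−S_dn) = (0.0768−0.4448)/(187.6000−119.0000) = -0.0054. V = [p*·0.0768 + (1−p*)·0.4448]/1.31 = 0.0758. B = V − Δ·S = 0.8269.
Check: Δ(0,0)·S0 + B(0,0) = 0.0758 = V0.

(0,0): Delta=-0.0054 Bond=0.8269
(1,0): Delta=0.0000 Bond=0.4448
(1,1): Delta=-0.0056 Bond=1.1249
(2,0): Delta=0.0000 Bond=0.5827
(2,1): Delta=0.0000 Bond=0.5827
(2,2): Delta=-0.0058 Bond=1.5317
(3,0): Delta=0.0000 Bond=0.7634
(3,1): Delta=0.0000 Bond=0.7634
(3,2): Delta=0.0000 Bond=0.7634
(3,3): Delta=-0.0061 Bond=2.0876
V0=0.0758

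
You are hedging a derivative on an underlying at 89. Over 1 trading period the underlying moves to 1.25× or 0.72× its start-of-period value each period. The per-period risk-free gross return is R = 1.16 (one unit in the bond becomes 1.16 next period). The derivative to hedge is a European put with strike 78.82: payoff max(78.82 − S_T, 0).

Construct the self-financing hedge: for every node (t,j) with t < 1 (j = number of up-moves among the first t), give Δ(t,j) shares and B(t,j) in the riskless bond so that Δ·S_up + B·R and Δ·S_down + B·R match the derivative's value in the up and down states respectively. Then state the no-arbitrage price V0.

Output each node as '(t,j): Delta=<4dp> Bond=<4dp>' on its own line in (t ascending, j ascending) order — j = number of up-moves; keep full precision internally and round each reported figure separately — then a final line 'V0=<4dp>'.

(0,0): Delta=-0.3125 Bond=29.9691
V0=2.1578

Under the risk-neutral measure, an up-move has probability p* = (R−d)/(u−d) = 0.8302 and values discount at R = 1.16.
At expiry t=1: V(1,0)=14.7400, V(1,1)=0.0000
(0,0): S=89.0000. Δ = (V_up−V_dn)/(S_up−S_dn) = (0.0000−14.7400)/(111.2500−64.0800) = -0.3125. V = [p*·0.0000 + (1−p*)·14.7400]/1.16 = 2.1578. B = V − Δ·S = 29.9691.
Each (Δ,B) replicates both successor values, so the strategy is self-financing and V0 is arbitrage-free.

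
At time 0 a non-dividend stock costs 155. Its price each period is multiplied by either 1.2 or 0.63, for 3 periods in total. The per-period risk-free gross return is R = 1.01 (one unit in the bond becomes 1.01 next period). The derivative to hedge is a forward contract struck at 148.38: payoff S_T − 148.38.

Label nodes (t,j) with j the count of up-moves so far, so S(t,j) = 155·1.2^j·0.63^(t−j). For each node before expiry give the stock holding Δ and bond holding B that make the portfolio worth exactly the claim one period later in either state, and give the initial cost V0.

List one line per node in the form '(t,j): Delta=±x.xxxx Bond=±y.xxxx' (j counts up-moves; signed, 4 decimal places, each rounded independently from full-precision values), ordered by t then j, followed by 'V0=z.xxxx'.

Risk-neutral probability p* = (R−d)/(u−d) = (1.01−0.63)/(1.2−0.63) = 0.6667.
Payoff layer (t=3): V(3,0)=-109.6227, V(3,1)=-74.5566, V(3,2)=-7.7640, V(3,3)=119.4600
(2,0): S=61.5195. Δ = (V_up−V_dn)/(S_up−S_dn) = (-74.5566−-109.6227)/(73.8234−38.7573) = 1.0000. V = [p*·-74.5566 + (1−p*)·-109.6227]/1.01 = -85.3914. B = V − Δ·S = -146.9109.
(2,1): S=117.1800. Δ = (V_up−V_dn)/(S_up−S_dn) = (-7.7640−-74.5566)/(140.6160−73.8234) = 1.0000. V = [p*·-7.7640 + (1−p*)·-74.5566]/1.01 = -29.7309. B = V − Δ·S = -146.9109.
(2,2): S=223.2000. Δ = (V_up−V_dn)/(S_up−S_dn) = (119.4600−-7.7640)/(267.8400−140.6160) = 1.0000. V = [p*·119.4600 + (1−p*)·-7.7640]/1.01 = 76.2891. B = V − Δ·S = -146.9109.
(1,0): S=97.6500. Δ = (V_up−V_dn)/(S_up−S_dn) = (-29.7309−-85.3914)/(117.1800−61.5195) = 1.0000. V = [p*·-29.7309 + (1−p*)·-85.3914]/1.01 = -47.8063. B = V − Δ·S = -145.4563.
(1,1): S=186.0000. Δ = (V_up−V_dn)/(S_up−S_dn) = (76.2891−-29.7309)/(223.2000−117.1800) = 1.0000. V = [p*·76.2891 + (1−p*)·-29.7309]/1.01 = 40.5437. B = V − Δ·S = -145.4563.
(0,0): S=155.0000. Δ = (V_up−V_dn)/(S_up−S_dn) = (40.5437−-47.8063)/(186.0000−97.6500) = 1.0000. V = [p*·40.5437 + (1−p*)·-47.8063]/1.01 = 10.9838. B = V − Δ·S = -144.0162.
Each (Δ,B) replicates both successor values, so the strategy is self-financing and V0 is arbitrage-free.

(0,0): Delta=1.0000 Bond=-144.0162
(1,0): Delta=1.0000 Bond=-145.4563
(1,1): Delta=1.0000 Bond=-145.4563
(2,0): Delta=1.0000 Bond=-146.9109
(2,1): Delta=1.0000 Bond=-146.9109
(2,2): Delta=1.0000 Bond=-146.9109
V0=10.9838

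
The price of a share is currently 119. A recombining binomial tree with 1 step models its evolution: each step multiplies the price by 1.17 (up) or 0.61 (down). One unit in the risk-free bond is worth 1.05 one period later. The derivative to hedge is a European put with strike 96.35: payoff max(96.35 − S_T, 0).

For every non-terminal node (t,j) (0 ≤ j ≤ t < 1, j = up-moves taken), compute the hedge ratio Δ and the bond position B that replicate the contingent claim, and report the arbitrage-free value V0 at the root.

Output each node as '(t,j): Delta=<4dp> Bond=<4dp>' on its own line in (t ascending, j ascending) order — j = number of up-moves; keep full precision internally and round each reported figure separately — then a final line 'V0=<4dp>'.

(0,0): Delta=-0.3565 Bond=47.2776
V0=4.8490

No-arbitrage ⇒ martingale measure with p* = (R−d)/(u−d) = 0.7857.
Payoff layer (t=1): V(1,0)=23.7600, V(1,1)=0.0000
Node (0,0) S=119.0000: V=(p*·0.0000+(1−p*)·23.7600)/1.05=4.8490; Δ=(0.0000−23.7600)/(139.2300−72.5900)=-0.3565; B=V−Δ·S=47.2776
Self-financing check: at every node Δ·S+B equals the discounted successor values.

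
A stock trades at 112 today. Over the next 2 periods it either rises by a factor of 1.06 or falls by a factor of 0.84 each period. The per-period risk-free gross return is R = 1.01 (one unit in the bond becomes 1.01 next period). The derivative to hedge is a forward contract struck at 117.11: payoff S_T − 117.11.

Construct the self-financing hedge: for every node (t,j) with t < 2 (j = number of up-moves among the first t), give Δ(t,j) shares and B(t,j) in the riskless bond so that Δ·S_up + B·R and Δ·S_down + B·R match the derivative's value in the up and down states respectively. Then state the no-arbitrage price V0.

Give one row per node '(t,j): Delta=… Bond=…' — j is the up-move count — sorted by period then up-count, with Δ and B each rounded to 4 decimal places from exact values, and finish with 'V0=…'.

Risk-neutral probability p* = (R−d)/(u−d) = (1.01−0.84)/(1.06−0.84) = 0.7727.
Terminal payoffs: V(2,0)=-38.0828, V(2,1)=-17.3852, V(2,2)=8.7332
Node (1,0) S=94.0800: V=(p*·-17.3852+(1−p*)·-38.0828)/1.01=-21.8705; Δ=(-17.3852−-38.0828)/(99.7248−79.0272)=1.0000; B=V−Δ·S=-115.9505
Node (1,1) S=118.7200: V=(p*·8.7332+(1−p*)·-17.3852)/1.01=2.7695; Δ=(8.7332−-17.3852)/(125.8432−99.7248)=1.0000; B=V−Δ·S=-115.9505
Node (0,0) S=112.0000: V=(p*·2.7695+(1−p*)·-21.8705)/1.01=-2.8025; Δ=(2.7695−-21.8705)/(118.7200−94.0800)=1.0000; B=V−Δ·S=-114.8025
Root portfolio cost Δ·112+B reproduces V0=-2.8025.

(0,0): Delta=1.0000 Bond=-114.8025
(1,0): Delta=1.0000 Bond=-115.9505
(1,1): Delta=1.0000 Bond=-115.9505
V0=-2.8025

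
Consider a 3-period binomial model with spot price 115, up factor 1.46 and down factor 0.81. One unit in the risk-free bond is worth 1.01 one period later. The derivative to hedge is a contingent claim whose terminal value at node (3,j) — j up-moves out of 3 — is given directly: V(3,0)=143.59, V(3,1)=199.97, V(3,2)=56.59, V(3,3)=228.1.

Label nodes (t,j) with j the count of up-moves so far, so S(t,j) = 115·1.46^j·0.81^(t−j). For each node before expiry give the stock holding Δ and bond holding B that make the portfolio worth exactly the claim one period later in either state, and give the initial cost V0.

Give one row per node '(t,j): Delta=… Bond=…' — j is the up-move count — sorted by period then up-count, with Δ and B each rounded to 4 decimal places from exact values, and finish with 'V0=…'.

The replicating-portfolio and risk-neutral prices coincide; use p* = (1.01−0.81)/(1.46−0.81) = 0.3077 for the latter.
Terminal values V(3,·): V(3,0)=143.5900, V(3,1)=199.9700, V(3,2)=56.5900, V(3,3)=228.1000
(2,0): S=75.4515. Δ = (V_up−V_dn)/(S_up−S_dn) = (199.9700−143.5900)/(110.1592−61.1157) = 1.1496. V = [p*·199.9700 + (1−p*)·143.5900]/1.01 = 159.3442. B = V − Δ·S = 72.6058.
(2,1): S=135.9990. Δ = (V_up−V_dn)/(S_up−S_dn) = (56.5900−199.9700)/(198.5585−110.1592) = -1.6220. V = [p*·56.5900 + (1−p*)·199.9700]/1.01 = 154.3100. B = V − Δ·S = 374.8946.
(2,2): S=245.1340. Δ = (V_up−V_dn)/(S_up−S_dn) = (228.1000−56.5900)/(357.8956−198.5585) = 1.0764. V = [p*·228.1000 + (1−p*)·56.5900]/1.01 = 108.2795. B = V − Δ·S = -155.5820.
(1,0): S=93.1500. Δ = (V_up−V_dn)/(S_up−S_dn) = (154.3100−159.3442)/(135.9990−75.4515) = -0.0831. V = [p*·154.3100 + (1−p*)·159.3442]/1.01 = 156.2329. B = V − Δ·S = 163.9779.
(1,1): S=167.9000. Δ = (V_up−V_dn)/(S_up−S_dn) = (108.2795−154.3100)/(245.1340−135.9990) = -0.4218. V = [p*·108.2795 + (1−p*)·154.3100]/1.01 = 138.7592. B = V − Δ·S = 209.5753.
(0,0): S=115.0000. Δ = (V_up−V_dn)/(S_up−S_dn) = (138.7592−156.2329)/(167.9000−93.1500) = -0.2338. V = [p*·138.7592 + (1−p*)·156.2329]/1.01 = 149.3627. B = V − Δ·S = 176.2454.
Each (Δ,B) replicates both successor values, so the strategy is self-financing and V0 is arbitrage-free.

(0,0): Delta=-0.2338 Bond=176.2454
(1,0): Delta=-0.0831 Bond=163.9779
(1,1): Delta=-0.4218 Bond=209.5753
(2,0): Delta=1.1496 Bond=72.6058
(2,1): Delta=-1.6220 Bond=374.8946
(2,2): Delta=1.0764 Bond=-155.5820
V0=149.3627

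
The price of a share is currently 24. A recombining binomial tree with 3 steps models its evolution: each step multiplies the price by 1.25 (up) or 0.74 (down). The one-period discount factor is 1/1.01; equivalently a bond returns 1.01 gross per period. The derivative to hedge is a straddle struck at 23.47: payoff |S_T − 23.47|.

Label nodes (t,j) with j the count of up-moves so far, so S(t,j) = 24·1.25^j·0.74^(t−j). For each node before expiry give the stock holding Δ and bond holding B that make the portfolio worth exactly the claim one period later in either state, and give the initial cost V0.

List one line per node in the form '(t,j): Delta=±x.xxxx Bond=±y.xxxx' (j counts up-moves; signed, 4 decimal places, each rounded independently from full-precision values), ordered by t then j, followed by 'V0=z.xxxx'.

Risk-neutral probability p* = (R−d)/(u−d) = (1.01−0.74)/(1.25−0.74) = 0.5294.
At expiry t=3: V(3,0)=13.7446, V(3,1)=7.0420, V(3,2)=4.2800, V(3,3)=23.4050
Node (2,0) S=13.1424: V=(p*·7.0420+(1−p*)·13.7446)/1.01=10.0952; Δ=(7.0420−13.7446)/(16.4280−9.7254)=-1.0000; B=V−Δ·S=23.2376
Node (2,1) S=22.2000: V=(p*·4.2800+(1−p*)·7.0420)/1.01=5.5245; Δ=(4.2800−7.0420)/(27.7500−16.4280)=-0.2439; B=V−Δ·S=10.9402
Node (2,2) S=37.5000: V=(p*·23.4050+(1−p*)·4.2800)/1.01=14.2624; Δ=(23.4050−4.2800)/(46.8750−27.7500)=1.0000; B=V−Δ·S=-23.2376
Node (1,0) S=17.7600: V=(p*·5.5245+(1−p*)·10.0952)/1.01=7.5994; Δ=(5.5245−10.0952)/(22.2000−13.1424)=-0.5046; B=V−Δ·S=16.5616
Node (1,1) S=30.0000: V=(p*·14.2624+(1−p*)·5.5245)/1.01=10.0499; Δ=(14.2624−5.5245)/(37.5000−22.2000)=0.5711; B=V−Δ·S=-7.0831
Node (0,0) S=24.0000: V=(p*·10.0499+(1−p*)·7.5994)/1.01=8.8087; Δ=(10.0499−7.5994)/(30.0000−17.7600)=0.2002; B=V−Δ·S=4.0038
The time-0 hedge costs 8.8087, which is the no-arbitrage price.

(0,0): Delta=0.2002 Bond=4.0038
(1,0): Delta=-0.5046 Bond=16.5616
(1,1): Delta=0.5711 Bond=-7.0831
(2,0): Delta=-1.0000 Bond=23.2376
(2,1): Delta=-0.2439 Bond=10.9402
(2,2): Delta=1.0000 Bond=-23.2376
V0=8.8087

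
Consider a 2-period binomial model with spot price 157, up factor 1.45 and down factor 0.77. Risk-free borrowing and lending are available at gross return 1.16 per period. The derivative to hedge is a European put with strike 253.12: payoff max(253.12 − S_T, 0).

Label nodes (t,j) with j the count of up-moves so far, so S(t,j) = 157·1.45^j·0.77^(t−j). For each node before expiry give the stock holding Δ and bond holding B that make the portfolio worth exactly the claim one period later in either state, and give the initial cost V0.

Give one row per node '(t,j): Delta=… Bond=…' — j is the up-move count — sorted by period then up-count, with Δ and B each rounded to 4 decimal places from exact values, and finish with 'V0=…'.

(0,0): Delta=-0.6435 Bond=150.9595
(1,0): Delta=-1.0000 Bond=218.2069
(1,1): Delta=-0.5028 Bond=143.0689
V0=49.9256

Since d<R<u, set p* = (R−d)/(u−d) = 0.5735; price each node as the discounted p*-expectation of its children.
Payoff layer (t=2): V(2,0)=160.0347, V(2,1)=77.8295, V(2,2)=0.0000
Node (1,0) S=120.8900: V=(p*·77.8295+(1−p*)·160.0347)/1.16=97.3169; Δ=(77.8295−160.0347)/(175.2905−93.0853)=-1.0000; B=V−Δ·S=218.2069
Node (1,1) S=227.6500: V=(p*·0.0000+(1−p*)·77.8295)/1.16=28.6138; Δ=(0.0000−77.8295)/(330.0925−175.2905)=-0.5028; B=V−Δ·S=143.0689
Node (0,0) S=157.0000: V=(p*·28.6138+(1−p*)·97.3169)/1.16=49.9256; Δ=(28.6138−97.3169)/(227.6500−120.8900)=-0.6435; B=V−Δ·S=150.9595
Check: Δ(0,0)·S0 + B(0,0) = 49.9256 = V0.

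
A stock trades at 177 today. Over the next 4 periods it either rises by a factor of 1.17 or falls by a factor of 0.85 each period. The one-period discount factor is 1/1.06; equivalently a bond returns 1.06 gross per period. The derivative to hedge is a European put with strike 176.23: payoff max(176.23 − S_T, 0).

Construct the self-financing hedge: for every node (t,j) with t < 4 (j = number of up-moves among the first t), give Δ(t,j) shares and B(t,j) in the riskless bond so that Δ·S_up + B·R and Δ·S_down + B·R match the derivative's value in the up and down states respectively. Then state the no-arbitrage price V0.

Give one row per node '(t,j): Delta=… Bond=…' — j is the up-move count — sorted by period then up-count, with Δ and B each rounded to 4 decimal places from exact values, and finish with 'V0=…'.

Under the risk-neutral measure, an up-move has probability p* = (R−d)/(u−d) = 0.6563 and values discount at R = 1.06.
Terminal values V(4,·): V(4,0)=83.8349, V(4,1)=49.0509, V(4,2)=1.1716, V(4,3)=0.0000, V(4,4)=0.0000
  t=3,j=0: stock 108.7001 → up 127.1791 (V=49.0509), down 92.3951 (V=83.8349). Price 57.5546; hedge Δ=-1.0000, bond B=166.2547.
  t=3,j=1: stock 149.6225 → up 175.0584 (V=1.1716), down 127.1791 (V=49.0509). Price 16.6322; hedge Δ=-1.0000, bond B=166.2547.
  t=3,j=2: stock 205.9510 → up 240.9627 (V=0.0000), down 175.0584 (V=1.1716). Price 0.3800; hedge Δ=-0.0178, bond B=4.0413.
  t=3,j=3: stock 283.4855 → up 331.6780 (V=0.0000), down 240.9627 (V=0.0000). Price 0.0000; hedge Δ=0.0000, bond B=0.0000.
  t=2,j=0: stock 127.8825 → up 149.6225 (V=16.6322), down 108.7001 (V=57.5546). Price 28.9616; hedge Δ=-1.0000, bond B=156.8441.
  t=2,j=1: stock 176.0265 → up 205.9510 (V=0.3800), down 149.6225 (V=16.6322). Price 5.6289; hedge Δ=-0.2885, bond B=56.4172.
  t=2,j=2: stock 242.2953 → up 283.4855 (V=0.0000), down 205.9510 (V=0.3800). Price 0.1232; hedge Δ=-0.0049, bond B=1.3106.
  t=1,j=0: stock 150.4500 → up 176.0265 (V=5.6289), down 127.8825 (V=28.9616). Price 12.8769; hedge Δ=-0.4846, bond B=85.7914.
  t=1,j=1: stock 207.0900 → up 242.2953 (V=0.1232), down 176.0265 (V=5.6289). Price 1.9017; hedge Δ=-0.0831, bond B=19.1070.
  t=0,j=0: stock 177.0000 → up 207.0900 (V=1.9017), down 150.4500 (V=12.8769). Price 5.3532; hedge Δ=-0.1938, bond B=39.6508.
Check: Δ(0,0)·S0 + B(0,0) = 5.3532 = V0.

(0,0): Delta=-0.1938 Bond=39.6508
(1,0): Delta=-0.4846 Bond=85.7914
(1,1): Delta=-0.0831 Bond=19.1070
(2,0): Delta=-1.0000 Bond=156.8441
(2,1): Delta=-0.2885 Bond=56.4172
(2,2): Delta=-0.0049 Bond=1.3106
(3,0): Delta=-1.0000 Bond=166.2547
(3,1): Delta=-1.0000 Bond=166.2547
(3,2): Delta=-0.0178 Bond=4.0413
(3,3): Delta=0.0000 Bond=0.0000
V0=5.3532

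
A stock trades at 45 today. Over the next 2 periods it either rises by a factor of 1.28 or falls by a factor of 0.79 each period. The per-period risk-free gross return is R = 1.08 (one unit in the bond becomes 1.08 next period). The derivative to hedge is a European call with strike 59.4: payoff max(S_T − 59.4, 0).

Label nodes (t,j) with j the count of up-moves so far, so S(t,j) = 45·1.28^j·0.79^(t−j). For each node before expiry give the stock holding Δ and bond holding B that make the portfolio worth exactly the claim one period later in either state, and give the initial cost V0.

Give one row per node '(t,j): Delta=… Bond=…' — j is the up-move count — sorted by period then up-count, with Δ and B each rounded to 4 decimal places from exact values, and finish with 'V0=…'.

(0,0): Delta=0.3561 Bond=-11.7212
(1,0): Delta=0.0000 Bond=0.0000
(1,1): Delta=0.5077 Bond=-21.3891
V0=4.3027

No-arbitrage ⇒ martingale measure with p* = (R−d)/(u−d) = 0.5918.
Terminal values V(2,·): V(2,0)=0.0000, V(2,1)=0.0000, V(2,2)=14.3280
Node (1,0) S=35.5500: V=(p*·0.0000+(1−p*)·0.0000)/1.08=0.0000; Δ=(0.0000−0.0000)/(45.5040−28.0845)=0.0000; B=V−Δ·S=0.0000
Node (1,1) S=57.6000: V=(p*·14.3280+(1−p*)·0.0000)/1.08=7.8517; Δ=(14.3280−0.0000)/(73.7280−45.5040)=0.5077; B=V−Δ·S=-21.3891
Node (0,0) S=45.0000: V=(p*·7.8517+(1−p*)·0.0000)/1.08=4.3027; Δ=(7.8517−0.0000)/(57.6000−35.5500)=0.3561; B=V−Δ·S=-11.7212
Self-financing check: at every node Δ·S+B equals the discounted successor values.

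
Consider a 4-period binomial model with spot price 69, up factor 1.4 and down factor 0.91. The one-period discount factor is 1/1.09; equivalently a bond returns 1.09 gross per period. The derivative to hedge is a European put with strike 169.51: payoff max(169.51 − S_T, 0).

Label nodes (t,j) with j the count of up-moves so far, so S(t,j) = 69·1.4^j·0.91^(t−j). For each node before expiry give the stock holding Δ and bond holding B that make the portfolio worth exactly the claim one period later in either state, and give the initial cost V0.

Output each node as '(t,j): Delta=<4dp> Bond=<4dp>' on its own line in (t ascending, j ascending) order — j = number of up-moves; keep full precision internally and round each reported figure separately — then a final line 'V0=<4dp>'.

Since d<R<u, set p* = (R−d)/(u−d) = 0.3673; price each node as the discounted p*-expectation of its children.
Terminal payoffs: V(4,0)=122.1933, V(4,1)=96.7150, V(4,2)=57.5178, V(4,3)=0.0000, V(4,4)=0.0000
  t=3,j=0: stock 51.9964 → up 72.7950 (V=96.7150), down 47.3167 (V=122.1933). Price 103.5174; hedge Δ=-1.0000, bond B=155.5138.
  t=3,j=1: stock 79.9945 → up 111.9922 (V=57.5178), down 72.7950 (V=96.7150). Price 75.5193; hedge Δ=-1.0000, bond B=155.5138.
  t=3,j=2: stock 123.0684 → up 172.2958 (V=0.0000), down 111.9922 (V=57.5178). Price 33.3842; hedge Δ=-0.9538, bond B=150.7674.
  t=3,j=3: stock 189.3360 → up 265.0704 (V=0.0000), down 172.2958 (V=0.0000). Price 0.0000; hedge Δ=0.0000, bond B=0.0000.
  t=2,j=0: stock 57.1389 → up 79.9945 (V=75.5193), down 51.9964 (V=103.5174). Price 85.5343; hedge Δ=-1.0000, bond B=142.6732.
  t=2,j=1: stock 87.9060 → up 123.0684 (V=33.3842), down 79.9945 (V=75.5193). Price 55.0836; hedge Δ=-0.9782, bond B=141.0736.
  t=2,j=2: stock 135.2400 → up 189.3360 (V=0.0000), down 123.0684 (V=33.3842). Price 19.3767; hedge Δ=-0.5038, bond B=87.5077.
  t=1,j=0: stock 62.7900 → up 87.9060 (V=55.0836), down 57.1389 (V=85.5343). Price 68.2095; hedge Δ=-0.9897, bond B=130.3537.
  t=1,j=1: stock 96.6000 → up 135.2400 (V=19.3767), down 87.9060 (V=55.0836). Price 38.5016; hedge Δ=-0.7544, bond B=111.3728.
  t=0,j=0: stock 69.0000 → up 96.6000 (V=38.5016), down 62.7900 (V=68.2095). Price 52.5655; hedge Δ=-0.8787, bond B=113.1937.
Each (Δ,B) replicates both successor values, so the strategy is self-financing and V0 is arbitrage-free.

(0,0): Delta=-0.8787 Bond=113.1937
(1,0): Delta=-0.9897 Bond=130.3537
(1,1): Delta=-0.7544 Bond=111.3728
(2,0): Delta=-1.0000 Bond=142.6732
(2,1): Delta=-0.9782 Bond=141.0736
(2,2): Delta=-0.5038 Bond=87.5077
(3,0): Delta=-1.0000 Bond=155.5138
(3,1): Delta=-1.0000 Bond=155.5138
(3,2): Delta=-0.9538 Bond=150.7674
(3,3): Delta=0.0000 Bond=0.0000
V0=52.5655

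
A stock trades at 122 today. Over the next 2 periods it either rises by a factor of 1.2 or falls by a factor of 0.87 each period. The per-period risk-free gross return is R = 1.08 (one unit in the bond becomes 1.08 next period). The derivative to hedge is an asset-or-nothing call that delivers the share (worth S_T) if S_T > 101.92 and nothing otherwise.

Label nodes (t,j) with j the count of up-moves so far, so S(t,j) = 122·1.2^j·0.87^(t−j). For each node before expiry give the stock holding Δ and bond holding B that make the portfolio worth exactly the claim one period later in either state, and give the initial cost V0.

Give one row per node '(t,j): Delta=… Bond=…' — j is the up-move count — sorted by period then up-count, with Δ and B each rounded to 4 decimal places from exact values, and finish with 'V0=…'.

Under the risk-neutral measure, an up-move has probability p* = (R−d)/(u−d) = 0.6364 and values discount at R = 1.08.
Terminal values V(2,·): V(2,0)=0.0000, V(2,1)=127.3680, V(2,2)=175.6800
  t=1,j=0: stock 106.1400 → up 127.3680 (V=127.3680), down 92.3418 (V=0.0000). Price 75.0485; hedge Δ=3.6364, bond B=-310.9152.
  t=1,j=1: stock 146.4000 → up 175.6800 (V=175.6800), down 127.3680 (V=127.3680). Price 146.4000; hedge Δ=1.0000, bond B=0.0000.
  t=0,j=0: stock 122.0000 → up 146.4000 (V=146.4000), down 106.1400 (V=75.0485). Price 111.5315; hedge Δ=1.7723, bond B=-104.6852.
Self-financing check: at every node Δ·S+B equals the discounted successor values.

(0,0): Delta=1.7723 Bond=-104.6852
(1,0): Delta=3.6364 Bond=-310.9152
(1,1): Delta=1.0000 Bond=0.0000
V0=111.5315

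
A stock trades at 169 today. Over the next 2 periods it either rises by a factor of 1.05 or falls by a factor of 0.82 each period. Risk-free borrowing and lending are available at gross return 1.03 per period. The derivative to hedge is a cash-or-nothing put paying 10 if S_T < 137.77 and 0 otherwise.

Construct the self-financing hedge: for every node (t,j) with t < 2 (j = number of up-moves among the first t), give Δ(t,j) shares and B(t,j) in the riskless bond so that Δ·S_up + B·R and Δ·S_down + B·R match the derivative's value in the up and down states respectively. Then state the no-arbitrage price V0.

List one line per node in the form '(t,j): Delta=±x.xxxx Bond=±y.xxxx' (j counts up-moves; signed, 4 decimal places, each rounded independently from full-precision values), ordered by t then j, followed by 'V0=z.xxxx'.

(0,0): Delta=-0.0217 Bond=3.7419
(1,0): Delta=-0.3137 Bond=44.3225
(1,1): Delta=0.0000 Bond=0.0000
V0=0.0713

The replicating-portfolio and risk-neutral prices coincide; use p* = (1.03−0.82)/(1.05−0.82) = 0.9130 for the latter.
Terminal values V(2,·): V(2,0)=10.0000, V(2,1)=0.0000, V(2,2)=0.0000
(1,0): S=138.5800. Δ = (V_up−V_dn)/(S_up−S_dn) = (0.0000−10.0000)/(145.5090−113.6356) = -0.3137. V = [p*·0.0000 + (1−p*)·10.0000]/1.03 = 0.8442. B = V − Δ·S = 44.3225.
(1,1): S=177.4500. Δ = (V_up−V_dn)/(S_up−S_dn) = (0.0000−0.0000)/(186.3225−145.5090) = 0.0000. V = [p*·0.0000 + (1−p*)·0.0000]/1.03 = 0.0000. B = V − Δ·S = 0.0000.
(0,0): S=169.0000. Δ = (V_up−V_dn)/(S_up−S_dn) = (0.0000−0.8442)/(177.4500−138.5800) = -0.0217. V = [p*·0.0000 + (1−p*)·0.8442]/1.03 = 0.0713. B = V − Δ·S = 3.7419.
Each (Δ,B) replicates both successor values, so the strategy is self-financing and V0 is arbitrage-free.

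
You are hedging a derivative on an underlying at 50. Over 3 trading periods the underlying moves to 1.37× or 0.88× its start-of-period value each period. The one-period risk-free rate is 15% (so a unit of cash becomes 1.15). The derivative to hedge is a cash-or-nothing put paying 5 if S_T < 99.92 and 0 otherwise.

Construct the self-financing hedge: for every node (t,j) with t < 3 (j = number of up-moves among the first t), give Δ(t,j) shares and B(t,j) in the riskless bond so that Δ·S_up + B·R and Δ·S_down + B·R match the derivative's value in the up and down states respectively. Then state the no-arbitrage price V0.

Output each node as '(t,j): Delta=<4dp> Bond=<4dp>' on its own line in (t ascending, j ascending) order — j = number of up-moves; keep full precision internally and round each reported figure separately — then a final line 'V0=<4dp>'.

Under the risk-neutral measure, an up-move has probability p* = (R−d)/(u−d) = 0.5510 and values discount at R = 1.15.
Terminal payoffs: V(3,0)=5.0000, V(3,1)=5.0000, V(3,2)=5.0000, V(3,3)=0.0000
(2,0): S=38.7200. Δ = (V_up−V_dn)/(S_up−S_dn) = (5.0000−5.0000)/(53.0464−34.0736) = 0.0000. V = [p*·5.0000 + (1−p*)·5.0000]/1.15 = 4.3478. B = V − Δ·S = 4.3478.
(2,1): S=60.2800. Δ = (V_up−V_dn)/(S_up−S_dn) = (5.0000−5.0000)/(82.5836−53.0464) = 0.0000. V = [p*·5.0000 + (1−p*)·5.0000]/1.15 = 4.3478. B = V − Δ·S = 4.3478.
(2,2): S=93.8450. Δ = (V_up−V_dn)/(S_up−S_dn) = (0.0000−5.0000)/(128.5677−82.5836) = -0.1087. V = [p*·0.0000 + (1−p*)·5.0000]/1.15 = 1.9521. B = V − Δ·S = 12.1562.
(1,0): S=44.0000. Δ = (V_up−V_dn)/(S_up−S_dn) = (4.3478−4.3478)/(60.2800−38.7200) = 0.0000. V = [p*·4.3478 + (1−p*)·4.3478]/1.15 = 3.7807. B = V − Δ·S = 3.7807.
(1,1): S=68.5000. Δ = (V_up−V_dn)/(S_up−S_dn) = (1.9521−4.3478)/(93.8450−60.2800) = -0.0714. V = [p*·1.9521 + (1−p*)·4.3478]/1.15 = 2.6328. B = V − Δ·S = 7.5221.
(0,0): S=50.0000. Δ = (V_up−V_dn)/(S_up−S_dn) = (2.6328−3.7807)/(68.5000−44.0000) = -0.0469. V = [p*·2.6328 + (1−p*)·3.7807]/1.15 = 2.7376. B = V − Δ·S = 5.0802.
Self-financing check: at every node Δ·S+B equals the discounted successor values.

(0,0): Delta=-0.0469 Bond=5.0802
(1,0): Delta=0.0000 Bond=3.7807
(1,1): Delta=-0.0714 Bond=7.5221
(2,0): Delta=0.0000 Bond=4.3478
(2,1): Delta=0.0000 Bond=4.3478
(2,2): Delta=-0.1087 Bond=12.1562
V0=2.7376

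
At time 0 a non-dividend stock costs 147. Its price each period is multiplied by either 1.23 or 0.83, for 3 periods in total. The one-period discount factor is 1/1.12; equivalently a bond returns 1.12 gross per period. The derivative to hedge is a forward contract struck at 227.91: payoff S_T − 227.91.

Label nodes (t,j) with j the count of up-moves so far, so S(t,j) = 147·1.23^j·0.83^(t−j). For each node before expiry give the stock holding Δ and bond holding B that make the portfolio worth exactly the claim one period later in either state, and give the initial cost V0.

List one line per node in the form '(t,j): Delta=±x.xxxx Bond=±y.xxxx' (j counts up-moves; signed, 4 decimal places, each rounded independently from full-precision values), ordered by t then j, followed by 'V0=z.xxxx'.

(0,0): Delta=1.0000 Bond=-162.2218
(1,0): Delta=1.0000 Bond=-181.6885
(1,1): Delta=1.0000 Bond=-181.6885
(2,0): Delta=1.0000 Bond=-203.4911
(2,1): Delta=1.0000 Bond=-203.4911
(2,2): Delta=1.0000 Bond=-203.4911
V0=-15.2218

No-arbitrage ⇒ martingale measure with p* = (R−d)/(u−d) = 0.7250.
Terminal values V(3,·): V(3,0)=-143.8573, V(3,1)=-103.3500, V(3,2)=-43.3211, V(3,3)=45.6374
  t=2,j=0: stock 101.2683 → up 124.5600 (V=-103.3500), down 84.0527 (V=-143.8573). Price -102.2228; hedge Δ=1.0000, bond B=-203.4911.
  t=2,j=1: stock 150.0723 → up 184.5889 (V=-43.3211), down 124.5600 (V=-103.3500). Price -53.4188; hedge Δ=1.0000, bond B=-203.4911.
  t=2,j=2: stock 222.3963 → up 273.5474 (V=45.6374), down 184.5889 (V=-43.3211). Price 18.9052; hedge Δ=1.0000, bond B=-203.4911.
  t=1,j=0: stock 122.0100 → up 150.0723 (V=-53.4188), down 101.2683 (V=-102.2228). Price -59.6785; hedge Δ=1.0000, bond B=-181.6885.
  t=1,j=1: stock 180.8100 → up 222.3963 (V=18.9052), down 150.0723 (V=-53.4188). Price -0.8785; hedge Δ=1.0000, bond B=-181.6885.
  t=0,j=0: stock 147.0000 → up 180.8100 (V=-0.8785), down 122.0100 (V=-59.6785). Price -15.2218; hedge Δ=1.0000, bond B=-162.2218.
Each (Δ,B) replicates both successor values, so the strategy is self-financing and V0 is arbitrage-free.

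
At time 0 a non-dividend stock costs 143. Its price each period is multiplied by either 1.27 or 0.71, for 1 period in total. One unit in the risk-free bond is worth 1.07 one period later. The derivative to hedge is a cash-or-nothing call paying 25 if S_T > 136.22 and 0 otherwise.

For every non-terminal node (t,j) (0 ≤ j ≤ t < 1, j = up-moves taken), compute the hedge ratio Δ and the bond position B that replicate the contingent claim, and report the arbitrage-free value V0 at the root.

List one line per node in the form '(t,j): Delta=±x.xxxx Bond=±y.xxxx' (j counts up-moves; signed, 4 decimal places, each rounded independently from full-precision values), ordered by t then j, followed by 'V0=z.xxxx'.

Since d<R<u, set p* = (R−d)/(u−d) = 0.6429; price each node as the discounted p*-expectation of its children.
Terminal payoffs: V(1,0)=0.0000, V(1,1)=25.0000
Node (0,0) S=143.0000: V=(p*·25.0000+(1−p*)·0.0000)/1.07=15.0200; Δ=(25.0000−0.0000)/(181.6100−101.5300)=0.3122; B=V−Δ·S=-29.6228
Check: Δ(0,0)·S0 + B(0,0) = 15.0200 = V0.

(0,0): Delta=0.3122 Bond=-29.6228
V0=15.0200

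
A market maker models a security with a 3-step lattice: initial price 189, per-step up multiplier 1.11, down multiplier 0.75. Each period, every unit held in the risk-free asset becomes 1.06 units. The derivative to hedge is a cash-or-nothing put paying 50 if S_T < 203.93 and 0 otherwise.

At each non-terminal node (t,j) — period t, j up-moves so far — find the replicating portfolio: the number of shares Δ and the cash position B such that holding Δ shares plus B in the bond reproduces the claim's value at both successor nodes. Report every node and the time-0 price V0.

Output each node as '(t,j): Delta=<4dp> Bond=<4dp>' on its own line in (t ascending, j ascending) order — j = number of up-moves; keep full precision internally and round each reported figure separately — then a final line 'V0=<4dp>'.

(0,0): Delta=-0.4850 Bond=106.8339
(1,0): Delta=0.0000 Bond=44.4998
(1,1): Delta=-0.5378 Bond=124.3317
(2,0): Delta=0.0000 Bond=47.1698
(2,1): Delta=0.0000 Bond=47.1698
(2,2): Delta=-0.5964 Bond=145.4403
V0=15.1751

Under the risk-neutral measure, an up-move has probability p* = (R−d)/(u−d) = 0.8611 and values discount at R = 1.06.
Terminal values V(3,·): V(3,0)=50.0000, V(3,1)=50.0000, V(3,2)=50.0000, V(3,3)=0.0000
Node (2,0) S=106.3125: V=(p*·50.0000+(1−p*)·50.0000)/1.06=47.1698; Δ=(50.0000−50.0000)/(118.0069−79.7344)=0.0000; B=V−Δ·S=47.1698
Node (2,1) S=157.3425: V=(p*·50.0000+(1−p*)·50.0000)/1.06=47.1698; Δ=(50.0000−50.0000)/(174.6502−118.0069)=0.0000; B=V−Δ·S=47.1698
Node (2,2) S=232.8669: V=(p*·0.0000+(1−p*)·50.0000)/1.06=6.5514; Δ=(0.0000−50.0000)/(258.4823−174.6502)=-0.5964; B=V−Δ·S=145.4403
Node (1,0) S=141.7500: V=(p*·47.1698+(1−p*)·47.1698)/1.06=44.4998; Δ=(47.1698−47.1698)/(157.3425−106.3125)=0.0000; B=V−Δ·S=44.4998
Node (1,1) S=209.7900: V=(p*·6.5514+(1−p*)·47.1698)/1.06=11.5027; Δ=(6.5514−47.1698)/(232.8669−157.3425)=-0.5378; B=V−Δ·S=124.3317
Node (0,0) S=189.0000: V=(p*·11.5027+(1−p*)·44.4998)/1.06=15.1751; Δ=(11.5027−44.4998)/(209.7900−141.7500)=-0.4850; B=V−Δ·S=106.8339
The time-0 hedge costs 15.1751, which is the no-arbitrage price.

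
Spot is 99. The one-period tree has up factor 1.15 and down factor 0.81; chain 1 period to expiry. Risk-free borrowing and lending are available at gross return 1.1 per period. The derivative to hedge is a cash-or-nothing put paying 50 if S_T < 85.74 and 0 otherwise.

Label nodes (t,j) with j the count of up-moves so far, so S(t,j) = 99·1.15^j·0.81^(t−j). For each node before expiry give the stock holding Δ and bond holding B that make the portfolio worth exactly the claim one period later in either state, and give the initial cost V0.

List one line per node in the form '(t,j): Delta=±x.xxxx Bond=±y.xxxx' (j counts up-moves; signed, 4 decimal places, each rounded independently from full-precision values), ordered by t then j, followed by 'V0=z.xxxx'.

The replicating-portfolio and risk-neutral prices coincide; use p* = (1.1−0.81)/(1.15−0.81) = 0.8529 for the latter.
At expiry t=1: V(1,0)=50.0000, V(1,1)=0.0000
  t=0,j=0: stock 99.0000 → up 113.8500 (V=0.0000), down 80.1900 (V=50.0000). Price 6.6845; hedge Δ=-1.4854, bond B=153.7433.
Each (Δ,B) replicates both successor values, so the strategy is self-financing and V0 is arbitrage-free.

(0,0): Delta=-1.4854 Bond=153.7433
V0=6.6845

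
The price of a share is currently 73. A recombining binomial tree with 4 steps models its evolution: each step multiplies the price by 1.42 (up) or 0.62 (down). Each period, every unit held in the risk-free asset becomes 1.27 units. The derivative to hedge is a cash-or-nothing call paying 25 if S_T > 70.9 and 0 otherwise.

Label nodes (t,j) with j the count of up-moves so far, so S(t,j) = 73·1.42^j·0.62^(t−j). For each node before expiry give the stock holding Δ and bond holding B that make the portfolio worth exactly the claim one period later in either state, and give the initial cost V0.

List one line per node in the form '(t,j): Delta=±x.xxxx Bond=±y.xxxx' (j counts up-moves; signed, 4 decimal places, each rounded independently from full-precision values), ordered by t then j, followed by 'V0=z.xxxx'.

The replicating-portfolio and risk-neutral prices coincide; use p* = (1.27−0.62)/(1.42−0.62) = 0.8125 for the latter.
Terminal payoffs: V(4,0)=0.0000, V(4,1)=0.0000, V(4,2)=0.0000, V(4,3)=25.0000, V(4,4)=25.0000
Node (3,0) S=17.3979: V=(p*·0.0000+(1−p*)·0.0000)/1.27=0.0000; Δ=(0.0000−0.0000)/(24.7051−10.7867)=0.0000; B=V−Δ·S=0.0000
Node (3,1) S=39.8469: V=(p*·0.0000+(1−p*)·0.0000)/1.27=0.0000; Δ=(0.0000−0.0000)/(56.5826−24.7051)=0.0000; B=V−Δ·S=0.0000
Node (3,2) S=91.2623: V=(p*·25.0000+(1−p*)·0.0000)/1.27=15.9941; Δ=(25.0000−0.0000)/(129.5924−56.5826)=0.3424; B=V−Δ·S=-15.2559
Node (3,3) S=209.0200: V=(p*·25.0000+(1−p*)·25.0000)/1.27=19.6850; Δ=(25.0000−25.0000)/(296.8084−129.5924)=0.0000; B=V−Δ·S=19.6850
Node (2,0) S=28.0612: V=(p*·0.0000+(1−p*)·0.0000)/1.27=0.0000; Δ=(0.0000−0.0000)/(39.8469−17.3979)=0.0000; B=V−Δ·S=0.0000
Node (2,1) S=64.2692: V=(p*·15.9941+(1−p*)·0.0000)/1.27=10.2324; Δ=(15.9941−0.0000)/(91.2623−39.8469)=0.3111; B=V−Δ·S=-9.7602
Node (2,2) S=147.1972: V=(p*·19.6850+(1−p*)·15.9941)/1.27=14.9551; Δ=(19.6850−15.9941)/(209.0200−91.2623)=0.0313; B=V−Δ·S=10.3414
Node (1,0) S=45.2600: V=(p*·10.2324+(1−p*)·0.0000)/1.27=6.5463; Δ=(10.2324−0.0000)/(64.2692−28.0612)=0.2826; B=V−Δ·S=-6.2442
Node (1,1) S=103.6600: V=(p*·14.9551+(1−p*)·10.2324)/1.27=11.0784; Δ=(14.9551−10.2324)/(147.1972−64.2692)=0.0569; B=V−Δ·S=5.1751
Node (0,0) S=73.0000: V=(p*·11.0784+(1−p*)·6.5463)/1.27=8.0541; Δ=(11.0784−6.5463)/(103.6600−45.2600)=0.0776; B=V−Δ·S=2.3890
Self-financing check: at every node Δ·S+B equals the discounted successor values.

(0,0): Delta=0.0776 Bond=2.3890
(1,0): Delta=0.2826 Bond=-6.2442
(1,1): Delta=0.0569 Bond=5.1751
(2,0): Delta=0.0000 Bond=0.0000
(2,1): Delta=0.3111 Bond=-9.7602
(2,2): Delta=0.0313 Bond=10.3414
(3,0): Delta=0.0000 Bond=0.0000
(3,1): Delta=0.0000 Bond=0.0000
(3,2): Delta=0.3424 Bond=-15.2559
(3,3): Delta=0.0000 Bond=19.6850
V0=8.0541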